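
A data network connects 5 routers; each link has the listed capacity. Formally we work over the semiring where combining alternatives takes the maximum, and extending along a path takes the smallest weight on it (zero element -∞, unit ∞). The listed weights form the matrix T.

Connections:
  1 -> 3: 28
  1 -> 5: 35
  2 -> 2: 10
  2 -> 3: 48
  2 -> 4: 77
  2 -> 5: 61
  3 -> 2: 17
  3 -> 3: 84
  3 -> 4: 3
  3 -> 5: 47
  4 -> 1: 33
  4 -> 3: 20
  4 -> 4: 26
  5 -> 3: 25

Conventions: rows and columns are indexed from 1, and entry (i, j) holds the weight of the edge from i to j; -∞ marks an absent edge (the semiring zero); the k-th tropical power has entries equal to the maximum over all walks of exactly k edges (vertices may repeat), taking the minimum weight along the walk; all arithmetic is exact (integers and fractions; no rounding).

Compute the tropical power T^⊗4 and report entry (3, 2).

T^⊗2:
  [-∞, 17, 28, 3, 28]
  [33, 17, 48, 26, 47]
  [3, 17, 84, 17, 47]
  [26, 17, 28, 26, 33]
  [-∞, 17, 25, 3, 25]
T^⊗3:
  [3, 17, 28, 17, 28]
  [26, 17, 48, 26, 47]
  [17, 17, 84, 17, 47]
  [26, 17, 28, 26, 28]
  [3, 17, 25, 17, 25]
T^⊗4:
  [17, 17, 28, 17, 28]
  [26, 17, 48, 26, 47]
  [17, 17, 84, 17, 47]
  [26, 17, 28, 26, 28]
  [17, 17, 25, 17, 25]
Key observation: the optimum is the walk 3->2->3->3->2, with weight 17 min 48 min 84 min 17 = 17.
Optimal value attained by: walk 3->2->3->3->2.
Answer: (T^⊗4)[3][2] = 17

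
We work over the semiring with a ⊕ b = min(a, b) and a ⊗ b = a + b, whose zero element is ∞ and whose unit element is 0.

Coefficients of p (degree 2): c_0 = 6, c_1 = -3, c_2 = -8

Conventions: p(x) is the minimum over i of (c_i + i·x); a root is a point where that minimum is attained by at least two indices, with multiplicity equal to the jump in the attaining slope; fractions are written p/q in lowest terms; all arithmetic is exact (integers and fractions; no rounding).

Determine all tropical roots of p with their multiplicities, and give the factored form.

hull edge (i=0, c=6) to (i=1, c=-3): slope -9, span 1
hull edge (i=1, c=-3) to (i=2, c=-8): slope -5, span 1
Factored form: p(x) = -8 ⊗ (x ⊕ 5) ⊗ (x ⊕ 9)
Answer: roots = 5 (mult 1), 9 (mult 1)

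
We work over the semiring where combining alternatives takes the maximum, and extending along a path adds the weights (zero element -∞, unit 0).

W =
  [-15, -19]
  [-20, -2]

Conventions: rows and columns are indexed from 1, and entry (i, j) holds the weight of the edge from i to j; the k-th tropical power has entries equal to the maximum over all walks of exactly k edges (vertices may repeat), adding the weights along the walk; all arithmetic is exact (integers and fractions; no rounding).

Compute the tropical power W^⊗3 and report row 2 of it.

W^⊗2:
  [-30, -21]
  [-22, -4]
W^⊗3:
  [-41, -23]
  [-24, -6]
Answer: row 2 of W^⊗3 = [-24, -6]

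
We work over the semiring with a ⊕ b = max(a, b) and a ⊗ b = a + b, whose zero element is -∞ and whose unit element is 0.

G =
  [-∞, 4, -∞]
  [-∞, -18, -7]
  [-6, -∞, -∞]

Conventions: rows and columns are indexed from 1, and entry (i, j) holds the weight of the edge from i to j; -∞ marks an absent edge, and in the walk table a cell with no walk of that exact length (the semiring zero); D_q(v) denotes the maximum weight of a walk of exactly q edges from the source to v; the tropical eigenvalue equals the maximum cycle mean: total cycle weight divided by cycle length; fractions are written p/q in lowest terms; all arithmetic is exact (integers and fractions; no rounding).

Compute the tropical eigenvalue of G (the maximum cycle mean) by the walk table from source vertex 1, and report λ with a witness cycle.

q=0: [0, -∞, -∞]
q=1: [-∞, 4, -∞]
q=2: [-∞, -14, -3]
q=3: [-9, -32, -21]
Optimal cycle mean attained by: cycle 1->2->3->1, total 4 + (-7) + (-6), length 3.
Answer: λ = -3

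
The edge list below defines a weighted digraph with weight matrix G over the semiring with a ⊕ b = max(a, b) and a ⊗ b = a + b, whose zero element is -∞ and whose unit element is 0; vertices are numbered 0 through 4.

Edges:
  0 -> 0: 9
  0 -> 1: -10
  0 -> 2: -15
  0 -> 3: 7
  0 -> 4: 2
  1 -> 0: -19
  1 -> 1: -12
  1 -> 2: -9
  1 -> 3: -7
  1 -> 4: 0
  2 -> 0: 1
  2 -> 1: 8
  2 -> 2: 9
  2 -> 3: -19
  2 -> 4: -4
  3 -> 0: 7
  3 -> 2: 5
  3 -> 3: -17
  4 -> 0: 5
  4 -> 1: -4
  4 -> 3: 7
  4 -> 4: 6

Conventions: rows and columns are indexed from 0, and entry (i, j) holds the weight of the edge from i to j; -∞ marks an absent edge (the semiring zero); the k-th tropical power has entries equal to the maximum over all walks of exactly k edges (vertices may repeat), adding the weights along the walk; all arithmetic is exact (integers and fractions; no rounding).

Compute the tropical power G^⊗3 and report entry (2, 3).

G^⊗2:
  [18, -1, 12, 16, 11]
  [5, -1, 0, 7, 6]
  [10, 17, 18, 8, 8]
  [16, 13, 14, 14, 9]
  [14, 2, 12, 13, 12]
G^⊗3:
  [27, 20, 21, 25, 20]
  [14, 8, 12, 13, 12]
  [19, 26, 27, 17, 17]
  [25, 22, 23, 23, 18]
  [23, 20, 21, 21, 18]
Key observation: the optimum is the walk 2->0->0->3, with weight 1 + 9 + 7 = 17.
Optimal value attained by: walk 2->0->0->3.
Answer: (G^⊗3)[2][3] = 17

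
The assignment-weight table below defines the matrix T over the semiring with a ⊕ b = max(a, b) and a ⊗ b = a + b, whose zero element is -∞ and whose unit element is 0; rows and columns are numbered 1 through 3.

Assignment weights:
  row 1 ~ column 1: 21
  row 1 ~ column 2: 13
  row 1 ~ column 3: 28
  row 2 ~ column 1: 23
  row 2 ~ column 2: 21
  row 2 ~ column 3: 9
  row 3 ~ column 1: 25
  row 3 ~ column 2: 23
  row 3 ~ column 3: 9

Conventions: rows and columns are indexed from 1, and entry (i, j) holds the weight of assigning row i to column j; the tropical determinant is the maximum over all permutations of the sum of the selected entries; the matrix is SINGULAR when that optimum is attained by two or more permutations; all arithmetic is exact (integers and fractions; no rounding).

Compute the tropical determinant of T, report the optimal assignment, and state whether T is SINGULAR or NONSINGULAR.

σ = (1, 2, 3): 21 + 21 + 9 = 51
σ = (1, 3, 2): 21 + 9 + 23 = 53
σ = (2, 1, 3): 13 + 23 + 9 = 45
σ = (2, 3, 1): 13 + 9 + 25 = 47
σ = (3, 1, 2): 28 + 23 + 23 = 74
σ = (3, 2, 1): 28 + 21 + 25 = 74
Optimal value attained by: σ = (3, 1, 2).
Answer: det⊕(T) = 74; verdict: SINGULAR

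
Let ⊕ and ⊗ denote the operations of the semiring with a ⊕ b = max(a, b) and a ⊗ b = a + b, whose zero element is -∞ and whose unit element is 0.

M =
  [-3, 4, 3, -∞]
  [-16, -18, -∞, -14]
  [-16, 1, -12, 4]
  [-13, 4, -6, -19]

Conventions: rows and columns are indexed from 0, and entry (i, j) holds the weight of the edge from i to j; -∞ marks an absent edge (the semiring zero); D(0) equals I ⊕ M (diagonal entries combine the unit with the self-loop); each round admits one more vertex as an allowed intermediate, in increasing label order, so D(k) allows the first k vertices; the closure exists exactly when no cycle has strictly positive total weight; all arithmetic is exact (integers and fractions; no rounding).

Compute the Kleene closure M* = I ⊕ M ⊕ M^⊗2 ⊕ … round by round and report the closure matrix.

D(0):
  [0, 4, 3, -∞]
  [-16, 0, -∞, -14]
  [-16, 1, 0, 4]
  [-13, 4, -6, 0]
D(1):
  [0, 4, 3, -∞]
  [-16, 0, -13, -14]
  [-16, 1, 0, 4]
  [-13, 4, -6, 0]
D(2):
  [0, 4, 3, -10]
  [-16, 0, -13, -14]
  [-15, 1, 0, 4]
  [-12, 4, -6, 0]
D(3):
  [0, 4, 3, 7]
  [-16, 0, -13, -9]
  [-15, 1, 0, 4]
  [-12, 4, -6, 0]
D(4):
  [0, 11, 3, 7]
  [-16, 0, -13, -9]
  [-8, 8, 0, 4]
  [-12, 4, -6, 0]
Answer: M* = [[0, 11, 3, 7], [-16, 0, -13, -9], [-8, 8, 0, 4], [-12, 4, -6, 0]]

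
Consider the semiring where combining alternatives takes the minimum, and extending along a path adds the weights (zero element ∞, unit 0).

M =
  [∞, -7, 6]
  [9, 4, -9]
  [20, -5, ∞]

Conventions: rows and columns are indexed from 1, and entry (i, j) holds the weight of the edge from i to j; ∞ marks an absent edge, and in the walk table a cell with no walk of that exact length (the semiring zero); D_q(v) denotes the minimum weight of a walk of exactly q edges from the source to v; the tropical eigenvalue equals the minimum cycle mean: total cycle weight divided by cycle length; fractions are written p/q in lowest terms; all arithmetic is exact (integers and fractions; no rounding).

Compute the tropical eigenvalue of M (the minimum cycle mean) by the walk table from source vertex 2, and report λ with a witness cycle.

q=0: [∞, 0, ∞]
q=1: [9, 4, -9]
q=2: [11, -14, -5]
q=3: [-5, -10, -23]
Optimal cycle mean attained by: cycle 2->3->2, total (-9) + (-5), length 2.
Answer: λ = -7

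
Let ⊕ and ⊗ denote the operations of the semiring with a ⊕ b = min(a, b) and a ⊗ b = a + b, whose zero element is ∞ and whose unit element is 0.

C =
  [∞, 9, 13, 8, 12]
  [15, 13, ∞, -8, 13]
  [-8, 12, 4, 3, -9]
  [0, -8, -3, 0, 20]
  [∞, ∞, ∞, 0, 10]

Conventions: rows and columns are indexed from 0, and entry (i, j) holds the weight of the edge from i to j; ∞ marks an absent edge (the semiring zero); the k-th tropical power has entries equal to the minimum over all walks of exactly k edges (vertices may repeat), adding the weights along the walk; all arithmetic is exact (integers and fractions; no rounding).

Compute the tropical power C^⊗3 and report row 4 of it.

C^⊗2:
  [5, 0, 5, 1, 4]
  [-8, -16, -11, -8, 12]
  [-4, -5, 0, -9, -5]
  [-11, -8, -3, -16, -12]
  [0, -8, -3, 0, 20]
C^⊗3:
  [-3, -7, -2, -8, -4]
  [-19, -16, -11, -24, -20]
  [-9, -17, -12, -13, -9]
  [-16, -24, -19, -16, -12]
  [-11, -8, -3, -16, -12]
Answer: row 4 of C^⊗3 = [-11, -8, -3, -16, -12]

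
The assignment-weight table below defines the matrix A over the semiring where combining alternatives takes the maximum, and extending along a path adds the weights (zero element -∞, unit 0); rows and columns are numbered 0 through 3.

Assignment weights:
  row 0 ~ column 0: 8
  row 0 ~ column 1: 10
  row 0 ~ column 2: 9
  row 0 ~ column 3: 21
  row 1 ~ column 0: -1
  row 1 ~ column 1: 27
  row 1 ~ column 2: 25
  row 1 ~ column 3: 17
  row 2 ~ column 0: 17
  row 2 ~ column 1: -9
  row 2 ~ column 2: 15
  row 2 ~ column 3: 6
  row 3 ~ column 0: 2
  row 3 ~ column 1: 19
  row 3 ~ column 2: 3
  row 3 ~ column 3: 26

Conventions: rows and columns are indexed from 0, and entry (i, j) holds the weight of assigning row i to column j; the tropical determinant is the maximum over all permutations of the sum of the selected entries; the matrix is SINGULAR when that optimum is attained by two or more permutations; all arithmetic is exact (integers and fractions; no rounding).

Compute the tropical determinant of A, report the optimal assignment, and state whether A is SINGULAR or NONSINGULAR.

σ = (0, 1, 2, 3): 8 + 27 + 15 + 26 = 76
σ = (0, 1, 3, 2): 8 + 27 + 6 + 3 = 44
σ = (0, 2, 1, 3): 8 + 25 + (-9) + 26 = 50
σ = (0, 2, 3, 1): 8 + 25 + 6 + 19 = 58
σ = (0, 3, 1, 2): 8 + 17 + (-9) + 3 = 19
σ = (0, 3, 2, 1): 8 + 17 + 15 + 19 = 59
σ = (1, 0, 2, 3): 10 + (-1) + 15 + 26 = 50
σ = (1, 0, 3, 2): 10 + (-1) + 6 + 3 = 18
σ = (1, 2, 0, 3): 10 + 25 + 17 + 26 = 78
σ = (1, 2, 3, 0): 10 + 25 + 6 + 2 = 43
σ = (1, 3, 0, 2): 10 + 17 + 17 + 3 = 47
σ = (1, 3, 2, 0): 10 + 17 + 15 + 2 = 44
σ = (2, 0, 1, 3): 9 + (-1) + (-9) + 26 = 25
σ = (2, 0, 3, 1): 9 + (-1) + 6 + 19 = 33
σ = (2, 1, 0, 3): 9 + 27 + 17 + 26 = 79
σ = (2, 1, 3, 0): 9 + 27 + 6 + 2 = 44
σ = (2, 3, 0, 1): 9 + 17 + 17 + 19 = 62
σ = (2, 3, 1, 0): 9 + 17 + (-9) + 2 = 19
σ = (3, 0, 1, 2): 21 + (-1) + (-9) + 3 = 14
σ = (3, 0, 2, 1): 21 + (-1) + 15 + 19 = 54
σ = (3, 1, 0, 2): 21 + 27 + 17 + 3 = 68
σ = (3, 1, 2, 0): 21 + 27 + 15 + 2 = 65
σ = (3, 2, 0, 1): 21 + 25 + 17 + 19 = 82
σ = (3, 2, 1, 0): 21 + 25 + (-9) + 2 = 39
Optimal value attained by: σ = (3, 2, 0, 1).
Answer: det⊕(A) = 82; verdict: NONSINGULAR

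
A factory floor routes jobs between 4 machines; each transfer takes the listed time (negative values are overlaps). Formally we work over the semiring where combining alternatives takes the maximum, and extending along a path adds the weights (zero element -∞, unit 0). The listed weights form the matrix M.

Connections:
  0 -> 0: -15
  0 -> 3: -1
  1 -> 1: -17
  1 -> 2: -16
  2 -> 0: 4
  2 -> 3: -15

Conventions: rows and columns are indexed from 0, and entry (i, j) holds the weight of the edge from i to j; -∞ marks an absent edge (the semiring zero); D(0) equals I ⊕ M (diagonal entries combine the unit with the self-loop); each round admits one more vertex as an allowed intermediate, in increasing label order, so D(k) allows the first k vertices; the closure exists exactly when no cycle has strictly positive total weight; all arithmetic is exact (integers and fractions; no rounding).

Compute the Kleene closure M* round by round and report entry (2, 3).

D(0):
  [0, -∞, -∞, -1]
  [-∞, 0, -16, -∞]
  [4, -∞, 0, -15]
  [-∞, -∞, -∞, 0]
D(1):
  [0, -∞, -∞, -1]
  [-∞, 0, -16, -∞]
  [4, -∞, 0, 3]
  [-∞, -∞, -∞, 0]
D(2):
  [0, -∞, -∞, -1]
  [-∞, 0, -16, -∞]
  [4, -∞, 0, 3]
  [-∞, -∞, -∞, 0]
D(3):
  [0, -∞, -∞, -1]
  [-12, 0, -16, -13]
  [4, -∞, 0, 3]
  [-∞, -∞, -∞, 0]
D(4):
  [0, -∞, -∞, -1]
  [-12, 0, -16, -13]
  [4, -∞, 0, 3]
  [-∞, -∞, -∞, 0]
Answer: M*[2][3] = 3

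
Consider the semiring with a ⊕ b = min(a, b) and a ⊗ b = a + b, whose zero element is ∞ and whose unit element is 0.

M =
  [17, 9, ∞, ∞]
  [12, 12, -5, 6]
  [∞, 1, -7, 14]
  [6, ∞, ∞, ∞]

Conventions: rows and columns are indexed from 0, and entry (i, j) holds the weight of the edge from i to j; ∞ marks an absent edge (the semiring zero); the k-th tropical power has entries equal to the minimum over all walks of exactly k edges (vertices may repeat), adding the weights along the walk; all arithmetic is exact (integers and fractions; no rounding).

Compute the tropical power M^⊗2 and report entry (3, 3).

M^⊗2:
  [21, 21, 4, 15]
  [12, -4, -12, 9]
  [13, -6, -14, 7]
  [23, 15, ∞, ∞]
Key observation: no walk of exactly 2 edges connects these vertices, so the entry is the semiring zero.
Answer: (M^⊗2)[3][3] = ∞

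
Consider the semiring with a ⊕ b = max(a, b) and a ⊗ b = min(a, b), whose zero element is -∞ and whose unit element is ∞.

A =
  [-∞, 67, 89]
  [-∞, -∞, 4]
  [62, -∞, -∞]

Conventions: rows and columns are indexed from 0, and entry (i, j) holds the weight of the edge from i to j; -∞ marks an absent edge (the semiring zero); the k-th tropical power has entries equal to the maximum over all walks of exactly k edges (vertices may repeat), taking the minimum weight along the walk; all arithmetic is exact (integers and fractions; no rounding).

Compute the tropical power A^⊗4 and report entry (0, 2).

A^⊗2:
  [62, -∞, 4]
  [4, -∞, -∞]
  [-∞, 62, 62]
A^⊗3:
  [4, 62, 62]
  [-∞, 4, 4]
  [62, -∞, 4]
A^⊗4:
  [62, 4, 4]
  [4, -∞, 4]
  [4, 62, 62]
Key observation: the optimum is the walk 0->1->2->0->2, with weight 67 min 4 min 62 min 89 = 4.
Optimal value attained by: walk 0->1->2->0->2.
Answer: (A^⊗4)[0][2] = 4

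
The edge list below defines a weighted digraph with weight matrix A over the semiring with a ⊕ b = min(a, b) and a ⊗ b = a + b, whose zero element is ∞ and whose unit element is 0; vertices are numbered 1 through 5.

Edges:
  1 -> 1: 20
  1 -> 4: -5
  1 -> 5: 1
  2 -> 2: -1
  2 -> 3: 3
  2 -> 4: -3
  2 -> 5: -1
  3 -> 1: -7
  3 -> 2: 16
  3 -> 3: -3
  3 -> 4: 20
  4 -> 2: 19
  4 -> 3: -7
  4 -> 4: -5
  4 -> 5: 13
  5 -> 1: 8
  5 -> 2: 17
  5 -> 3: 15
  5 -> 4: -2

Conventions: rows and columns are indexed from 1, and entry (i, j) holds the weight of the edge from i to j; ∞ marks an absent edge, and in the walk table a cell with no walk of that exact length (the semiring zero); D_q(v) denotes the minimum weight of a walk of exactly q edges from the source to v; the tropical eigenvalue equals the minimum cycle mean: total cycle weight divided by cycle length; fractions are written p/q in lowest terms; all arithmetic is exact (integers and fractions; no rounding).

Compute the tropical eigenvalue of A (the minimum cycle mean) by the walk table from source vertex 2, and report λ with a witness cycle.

q=0: [∞, 0, ∞, ∞, ∞]
q=1: [∞, -1, 3, -3, -1]
q=2: [-4, -2, -10, -8, -2]
q=3: [-17, -3, -15, -13, -3]
q=4: [-22, -4, -20, -22, -16]
q=5: [-27, -5, -29, -27, -21]
Optimal cycle mean attained by: cycle 1->4->3->1, total (-5) + (-7) + (-7), length 3.
Answer: λ = -19/3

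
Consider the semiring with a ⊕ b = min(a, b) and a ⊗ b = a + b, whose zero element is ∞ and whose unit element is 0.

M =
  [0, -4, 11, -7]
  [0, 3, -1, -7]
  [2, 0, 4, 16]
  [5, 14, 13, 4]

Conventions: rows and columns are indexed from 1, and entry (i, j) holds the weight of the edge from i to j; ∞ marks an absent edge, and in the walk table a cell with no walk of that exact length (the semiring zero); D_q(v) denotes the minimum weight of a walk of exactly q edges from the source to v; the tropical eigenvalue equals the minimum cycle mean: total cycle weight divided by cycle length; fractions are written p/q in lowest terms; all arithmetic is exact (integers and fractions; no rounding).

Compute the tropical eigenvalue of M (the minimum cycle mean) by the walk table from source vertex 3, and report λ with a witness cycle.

q=0: [∞, ∞, 0, ∞]
q=1: [2, 0, 4, 16]
q=2: [0, -2, -1, -7]
q=3: [-2, -4, -3, -9]
q=4: [-4, -6, -5, -11]
Optimal cycle mean attained by: cycle 1->2->1, total (-4) + 0, length 2.
Answer: λ = -2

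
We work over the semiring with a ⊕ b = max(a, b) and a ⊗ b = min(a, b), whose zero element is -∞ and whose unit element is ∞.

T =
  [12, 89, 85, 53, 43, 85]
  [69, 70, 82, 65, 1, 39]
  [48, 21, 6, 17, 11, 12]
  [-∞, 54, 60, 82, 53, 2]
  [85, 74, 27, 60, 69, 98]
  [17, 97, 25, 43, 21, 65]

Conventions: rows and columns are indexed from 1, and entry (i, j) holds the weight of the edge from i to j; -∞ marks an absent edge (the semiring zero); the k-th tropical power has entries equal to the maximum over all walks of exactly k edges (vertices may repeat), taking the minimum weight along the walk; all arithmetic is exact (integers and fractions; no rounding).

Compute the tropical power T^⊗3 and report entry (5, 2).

T^⊗2:
  [69, 85, 82, 65, 53, 65]
  [69, 70, 70, 65, 53, 69]
  [21, 48, 48, 48, 43, 48]
  [54, 54, 60, 82, 53, 53]
  [69, 97, 85, 65, 69, 85]
  [69, 70, 82, 65, 43, 65]
T^⊗3:
  [69, 70, 82, 65, 53, 69]
  [69, 70, 70, 65, 53, 69]
  [48, 48, 48, 48, 48, 48]
  [54, 54, 60, 82, 53, 54]
  [69, 85, 82, 65, 69, 69]
  [69, 70, 70, 65, 53, 69]
Key observation: the optimum is the walk 5->1->6->2, with weight 85 min 85 min 97 = 85.
Optimal value attained by: walk 5->1->6->2.
Answer: (T^⊗3)[5][2] = 85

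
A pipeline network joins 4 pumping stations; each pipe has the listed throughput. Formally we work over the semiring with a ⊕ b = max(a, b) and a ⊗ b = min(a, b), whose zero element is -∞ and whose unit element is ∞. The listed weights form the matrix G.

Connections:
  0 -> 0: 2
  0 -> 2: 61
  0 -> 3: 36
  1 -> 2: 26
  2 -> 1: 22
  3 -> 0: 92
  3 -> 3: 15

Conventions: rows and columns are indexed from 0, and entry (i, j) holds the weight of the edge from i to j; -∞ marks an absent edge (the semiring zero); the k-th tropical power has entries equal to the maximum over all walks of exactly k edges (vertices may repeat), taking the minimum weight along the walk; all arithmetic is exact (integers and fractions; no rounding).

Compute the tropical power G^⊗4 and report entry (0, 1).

G^⊗2:
  [36, 22, 2, 15]
  [-∞, 22, -∞, -∞]
  [-∞, -∞, 22, -∞]
  [15, -∞, 61, 36]
G^⊗3:
  [15, 2, 36, 36]
  [-∞, -∞, 22, -∞]
  [-∞, 22, -∞, -∞]
  [36, 22, 15, 15]
G^⊗4:
  [36, 22, 15, 15]
  [-∞, 22, -∞, -∞]
  [-∞, -∞, 22, -∞]
  [15, 15, 36, 36]
Key observation: the optimum is the walk 0->2->1->2->1, with weight 61 min 22 min 26 min 22 = 22.
Optimal value attained by: walk 0->2->1->2->1.
Answer: (G^⊗4)[0][1] = 22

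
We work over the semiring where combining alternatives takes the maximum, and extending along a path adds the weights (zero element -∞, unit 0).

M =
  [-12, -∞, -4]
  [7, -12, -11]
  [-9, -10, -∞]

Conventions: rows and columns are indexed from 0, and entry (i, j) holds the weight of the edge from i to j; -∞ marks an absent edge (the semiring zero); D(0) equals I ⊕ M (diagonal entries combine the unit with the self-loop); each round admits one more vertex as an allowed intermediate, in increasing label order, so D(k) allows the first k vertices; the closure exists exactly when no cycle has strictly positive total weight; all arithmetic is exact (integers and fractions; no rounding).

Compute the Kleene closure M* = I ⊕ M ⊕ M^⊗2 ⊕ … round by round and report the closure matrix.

D(0):
  [0, -∞, -4]
  [7, 0, -11]
  [-9, -10, 0]
D(1):
  [0, -∞, -4]
  [7, 0, 3]
  [-9, -10, 0]
D(2):
  [0, -∞, -4]
  [7, 0, 3]
  [-3, -10, 0]
D(3):
  [0, -14, -4]
  [7, 0, 3]
  [-3, -10, 0]
Answer: M* = [[0, -14, -4], [7, 0, 3], [-3, -10, 0]]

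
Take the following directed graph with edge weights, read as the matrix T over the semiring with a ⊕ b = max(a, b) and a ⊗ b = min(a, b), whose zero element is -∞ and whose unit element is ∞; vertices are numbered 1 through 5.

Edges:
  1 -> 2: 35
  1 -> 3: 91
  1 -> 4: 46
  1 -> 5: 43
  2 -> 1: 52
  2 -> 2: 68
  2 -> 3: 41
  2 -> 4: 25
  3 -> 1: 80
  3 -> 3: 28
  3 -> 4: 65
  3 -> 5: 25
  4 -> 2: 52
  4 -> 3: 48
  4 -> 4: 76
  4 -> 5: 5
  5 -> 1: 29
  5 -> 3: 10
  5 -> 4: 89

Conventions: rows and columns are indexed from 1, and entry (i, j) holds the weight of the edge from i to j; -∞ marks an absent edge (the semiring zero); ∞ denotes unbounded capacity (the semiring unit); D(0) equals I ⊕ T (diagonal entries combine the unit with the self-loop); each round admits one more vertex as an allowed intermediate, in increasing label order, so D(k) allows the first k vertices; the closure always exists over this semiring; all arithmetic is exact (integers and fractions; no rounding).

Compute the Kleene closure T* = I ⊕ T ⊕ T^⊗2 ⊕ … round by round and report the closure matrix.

D(0):
  [∞, 35, 91, 46, 43]
  [52, ∞, 41, 25, -∞]
  [80, -∞, ∞, 65, 25]
  [-∞, 52, 48, ∞, 5]
  [29, -∞, 10, 89, ∞]
D(1):
  [∞, 35, 91, 46, 43]
  [52, ∞, 52, 46, 43]
  [80, 35, ∞, 65, 43]
  [-∞, 52, 48, ∞, 5]
  [29, 29, 29, 89, ∞]
D(2):
  [∞, 35, 91, 46, 43]
  [52, ∞, 52, 46, 43]
  [80, 35, ∞, 65, 43]
  [52, 52, 52, ∞, 43]
  [29, 29, 29, 89, ∞]
D(3):
  [∞, 35, 91, 65, 43]
  [52, ∞, 52, 52, 43]
  [80, 35, ∞, 65, 43]
  [52, 52, 52, ∞, 43]
  [29, 29, 29, 89, ∞]
D(4):
  [∞, 52, 91, 65, 43]
  [52, ∞, 52, 52, 43]
  [80, 52, ∞, 65, 43]
  [52, 52, 52, ∞, 43]
  [52, 52, 52, 89, ∞]
D(5):
  [∞, 52, 91, 65, 43]
  [52, ∞, 52, 52, 43]
  [80, 52, ∞, 65, 43]
  [52, 52, 52, ∞, 43]
  [52, 52, 52, 89, ∞]
Answer: T* = [[∞, 52, 91, 65, 43], [52, ∞, 52, 52, 43], [80, 52, ∞, 65, 43], [52, 52, 52, ∞, 43], [52, 52, 52, 89, ∞]]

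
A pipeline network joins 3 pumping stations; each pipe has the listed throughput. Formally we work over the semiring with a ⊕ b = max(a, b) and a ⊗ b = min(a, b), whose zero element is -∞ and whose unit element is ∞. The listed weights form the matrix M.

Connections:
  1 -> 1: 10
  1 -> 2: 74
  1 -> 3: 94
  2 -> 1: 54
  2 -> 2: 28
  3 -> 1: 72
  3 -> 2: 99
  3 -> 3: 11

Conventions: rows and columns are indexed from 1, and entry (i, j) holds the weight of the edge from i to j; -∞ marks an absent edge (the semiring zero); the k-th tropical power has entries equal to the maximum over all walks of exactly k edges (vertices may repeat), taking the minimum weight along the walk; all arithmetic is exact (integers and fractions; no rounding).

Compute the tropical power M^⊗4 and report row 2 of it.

M^⊗2:
  [72, 94, 11]
  [28, 54, 54]
  [54, 72, 72]
M^⊗3:
  [54, 72, 72]
  [54, 54, 28]
  [72, 72, 54]
M^⊗4:
  [72, 72, 54]
  [54, 54, 54]
  [54, 72, 72]
Answer: row 2 of M^⊗4 = [54, 54, 54]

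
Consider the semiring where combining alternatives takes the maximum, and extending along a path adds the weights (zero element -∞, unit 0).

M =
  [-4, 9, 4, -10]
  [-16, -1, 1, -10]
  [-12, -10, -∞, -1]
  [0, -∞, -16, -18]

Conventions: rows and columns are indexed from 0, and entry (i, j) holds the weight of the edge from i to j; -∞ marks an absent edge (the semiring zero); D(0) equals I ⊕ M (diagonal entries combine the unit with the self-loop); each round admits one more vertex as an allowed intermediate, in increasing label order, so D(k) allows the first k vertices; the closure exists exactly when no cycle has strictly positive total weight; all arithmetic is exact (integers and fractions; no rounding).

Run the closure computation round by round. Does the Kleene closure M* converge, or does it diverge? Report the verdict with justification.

D(0):
  [0, 9, 4, -10]
  [-16, 0, 1, -10]
  [-12, -10, 0, -1]
  [0, -∞, -16, 0]
D(1):
  [0, 9, 4, -10]
  [-16, 0, 1, -10]
  [-12, -3, 0, -1]
  [0, 9, 4, 0]
D(2):
  [0, 9, 10, -1]
  [-16, 0, 1, -10]
  [-12, -3, 0, -1]
  [0, 9, 10, 0]
Detection: at round 3, diagonal entry (3, 3) turns strictly positive.
Key observation: the cycle 3->0->1->2->3 has total weight 0 + 9 + 1 + (-1), which is strictly positive.
Answer: DIVERGES — positive cycle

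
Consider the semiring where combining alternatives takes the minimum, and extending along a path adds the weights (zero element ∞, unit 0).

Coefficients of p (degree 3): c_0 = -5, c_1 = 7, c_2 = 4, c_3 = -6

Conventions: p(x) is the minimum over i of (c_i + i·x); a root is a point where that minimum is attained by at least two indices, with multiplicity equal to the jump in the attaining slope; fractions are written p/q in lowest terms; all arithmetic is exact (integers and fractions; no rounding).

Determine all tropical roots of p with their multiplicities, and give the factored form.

hull edge (i=0, c=-5) to (i=3, c=-6): slope -1/3, span 3
Factored form: p(x) = -6 ⊗ (x ⊕ 1/3) ⊗ (x ⊕ 1/3) ⊗ (x ⊕ 1/3)
Answer: roots = 1/3 (mult 3)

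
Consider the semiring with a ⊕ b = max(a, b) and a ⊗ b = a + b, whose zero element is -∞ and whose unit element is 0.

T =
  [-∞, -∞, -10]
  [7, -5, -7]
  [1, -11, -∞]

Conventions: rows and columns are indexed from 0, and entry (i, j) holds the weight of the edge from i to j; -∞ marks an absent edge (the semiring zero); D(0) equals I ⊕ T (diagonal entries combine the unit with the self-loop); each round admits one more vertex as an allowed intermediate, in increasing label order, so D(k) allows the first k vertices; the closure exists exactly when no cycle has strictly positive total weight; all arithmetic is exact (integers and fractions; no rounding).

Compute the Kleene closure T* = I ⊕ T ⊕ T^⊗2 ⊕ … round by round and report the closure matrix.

D(0):
  [0, -∞, -10]
  [7, 0, -7]
  [1, -11, 0]
D(1):
  [0, -∞, -10]
  [7, 0, -3]
  [1, -11, 0]
D(2):
  [0, -∞, -10]
  [7, 0, -3]
  [1, -11, 0]
D(3):
  [0, -21, -10]
  [7, 0, -3]
  [1, -11, 0]
Answer: T* = [[0, -21, -10], [7, 0, -3], [1, -11, 0]]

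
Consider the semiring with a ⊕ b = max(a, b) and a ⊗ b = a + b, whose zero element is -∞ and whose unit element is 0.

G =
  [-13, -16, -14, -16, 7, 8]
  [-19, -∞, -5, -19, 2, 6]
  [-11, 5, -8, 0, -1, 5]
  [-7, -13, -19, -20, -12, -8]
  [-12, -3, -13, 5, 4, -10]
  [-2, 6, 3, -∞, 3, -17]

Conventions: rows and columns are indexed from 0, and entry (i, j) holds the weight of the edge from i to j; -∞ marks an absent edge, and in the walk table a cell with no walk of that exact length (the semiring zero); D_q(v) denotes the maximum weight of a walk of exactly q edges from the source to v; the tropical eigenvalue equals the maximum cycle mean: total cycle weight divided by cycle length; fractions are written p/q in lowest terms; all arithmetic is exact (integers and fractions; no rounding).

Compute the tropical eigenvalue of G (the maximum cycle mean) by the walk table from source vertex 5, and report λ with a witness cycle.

q=0: [-∞, -∞, -∞, -∞, -∞, 0]
q=1: [-2, 6, 3, -∞, 3, -17]
q=2: [-8, 8, 1, 8, 8, 12]
q=3: [10, 18, 15, 13, 15, 14]
q=4: [12, 20, 17, 20, 20, 24]
q=5: [22, 30, 27, 25, 27, 26]
q=6: [24, 32, 29, 32, 32, 36]
Optimal cycle mean attained by: cycle 1->5->1, total 6 + 6, length 2.
Answer: λ = 6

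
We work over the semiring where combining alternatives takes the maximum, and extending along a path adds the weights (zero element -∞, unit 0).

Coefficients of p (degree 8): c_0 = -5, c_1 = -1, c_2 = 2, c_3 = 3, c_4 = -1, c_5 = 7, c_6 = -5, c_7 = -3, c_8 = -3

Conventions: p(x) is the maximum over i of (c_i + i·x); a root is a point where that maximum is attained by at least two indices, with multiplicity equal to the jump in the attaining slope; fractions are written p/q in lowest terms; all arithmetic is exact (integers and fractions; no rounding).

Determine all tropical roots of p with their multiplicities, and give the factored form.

hull edge (i=0, c=-5) to (i=1, c=-1): slope 4, span 1
hull edge (i=1, c=-1) to (i=2, c=2): slope 3, span 1
hull edge (i=2, c=2) to (i=5, c=7): slope 5/3, span 3
hull edge (i=5, c=7) to (i=8, c=-3): slope -10/3, span 3
Factored form: p(x) = -3 ⊗ (x ⊕ (-4)) ⊗ (x ⊕ (-3)) ⊗ (x ⊕ (-5/3)) ⊗ (x ⊕ (-5/3)) ⊗ (x ⊕ (-5/3)) ⊗ (x ⊕ 10/3) ⊗ (x ⊕ 10/3) ⊗ (x ⊕ 10/3)
Answer: roots = -4 (mult 1), -3 (mult 1), -5/3 (mult 3), 10/3 (mult 3)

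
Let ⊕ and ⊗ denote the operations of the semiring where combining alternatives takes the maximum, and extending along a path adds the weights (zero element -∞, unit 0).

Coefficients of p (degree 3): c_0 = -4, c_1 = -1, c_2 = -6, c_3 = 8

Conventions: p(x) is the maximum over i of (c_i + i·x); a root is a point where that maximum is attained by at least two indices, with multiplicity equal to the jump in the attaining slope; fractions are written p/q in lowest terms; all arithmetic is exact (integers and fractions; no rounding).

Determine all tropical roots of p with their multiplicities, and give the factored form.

hull edge (i=0, c=-4) to (i=3, c=8): slope 4, span 3
Factored form: p(x) = 8 ⊗ (x ⊕ (-4)) ⊗ (x ⊕ (-4)) ⊗ (x ⊕ (-4))
Answer: roots = -4 (mult 3)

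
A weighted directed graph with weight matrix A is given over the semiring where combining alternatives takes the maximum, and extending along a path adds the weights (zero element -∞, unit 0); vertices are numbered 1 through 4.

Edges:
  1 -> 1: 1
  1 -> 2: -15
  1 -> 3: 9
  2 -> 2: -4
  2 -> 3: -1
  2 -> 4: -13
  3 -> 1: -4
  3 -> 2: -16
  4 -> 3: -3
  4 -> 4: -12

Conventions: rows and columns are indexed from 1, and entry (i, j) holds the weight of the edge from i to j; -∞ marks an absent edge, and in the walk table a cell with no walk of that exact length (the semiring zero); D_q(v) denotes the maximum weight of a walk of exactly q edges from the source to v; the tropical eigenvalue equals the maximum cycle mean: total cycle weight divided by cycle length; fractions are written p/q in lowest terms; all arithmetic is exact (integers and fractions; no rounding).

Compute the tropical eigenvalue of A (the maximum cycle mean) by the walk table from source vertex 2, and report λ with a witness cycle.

q=0: [-∞, 0, -∞, -∞]
q=1: [-∞, -4, -1, -13]
q=2: [-5, -8, -5, -17]
q=3: [-4, -12, 4, -21]
q=4: [0, -12, 5, -25]
Optimal cycle mean attained by: cycle 1->3->1, total 9 + (-4), length 2.
Answer: λ = 5/2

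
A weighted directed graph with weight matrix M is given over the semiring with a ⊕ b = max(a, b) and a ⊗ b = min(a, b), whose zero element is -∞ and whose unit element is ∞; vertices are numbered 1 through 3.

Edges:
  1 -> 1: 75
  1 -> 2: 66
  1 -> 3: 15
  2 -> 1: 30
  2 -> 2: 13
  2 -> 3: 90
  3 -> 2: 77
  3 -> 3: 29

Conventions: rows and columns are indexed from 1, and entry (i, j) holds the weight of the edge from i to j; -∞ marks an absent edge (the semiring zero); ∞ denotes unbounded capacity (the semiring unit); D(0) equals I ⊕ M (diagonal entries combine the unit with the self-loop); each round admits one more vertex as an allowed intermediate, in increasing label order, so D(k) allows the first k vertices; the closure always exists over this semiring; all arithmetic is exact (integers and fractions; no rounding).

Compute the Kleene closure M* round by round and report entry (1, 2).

D(0):
  [∞, 66, 15]
  [30, ∞, 90]
  [-∞, 77, ∞]
D(1):
  [∞, 66, 15]
  [30, ∞, 90]
  [-∞, 77, ∞]
D(2):
  [∞, 66, 66]
  [30, ∞, 90]
  [30, 77, ∞]
D(3):
  [∞, 66, 66]
  [30, ∞, 90]
  [30, 77, ∞]
Answer: M*[1][2] = 66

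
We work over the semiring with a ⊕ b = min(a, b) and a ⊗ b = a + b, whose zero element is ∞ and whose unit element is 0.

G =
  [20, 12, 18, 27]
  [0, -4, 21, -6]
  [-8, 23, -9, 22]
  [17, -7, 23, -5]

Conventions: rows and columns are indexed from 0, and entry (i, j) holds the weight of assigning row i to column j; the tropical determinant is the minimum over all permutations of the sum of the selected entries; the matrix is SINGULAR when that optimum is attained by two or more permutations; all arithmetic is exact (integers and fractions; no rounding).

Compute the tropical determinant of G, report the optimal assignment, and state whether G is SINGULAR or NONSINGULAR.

σ = (0, 1, 2, 3): 20 + (-4) + (-9) + (-5) = 2
σ = (0, 1, 3, 2): 20 + (-4) + 22 + 23 = 61
σ = (0, 2, 1, 3): 20 + 21 + 23 + (-5) = 59
σ = (0, 2, 3, 1): 20 + 21 + 22 + (-7) = 56
σ = (0, 3, 1, 2): 20 + (-6) + 23 + 23 = 60
σ = (0, 3, 2, 1): 20 + (-6) + (-9) + (-7) = -2
σ = (1, 0, 2, 3): 12 + 0 + (-9) + (-5) = -2
σ = (1, 0, 3, 2): 12 + 0 + 22 + 23 = 57
σ = (1, 2, 0, 3): 12 + 21 + (-8) + (-5) = 20
σ = (1, 2, 3, 0): 12 + 21 + 22 + 17 = 72
σ = (1, 3, 0, 2): 12 + (-6) + (-8) + 23 = 21
σ = (1, 3, 2, 0): 12 + (-6) + (-9) + 17 = 14
σ = (2, 0, 1, 3): 18 + 0 + 23 + (-5) = 36
σ = (2, 0, 3, 1): 18 + 0 + 22 + (-7) = 33
σ = (2, 1, 0, 3): 18 + (-4) + (-8) + (-5) = 1
σ = (2, 1, 3, 0): 18 + (-4) + 22 + 17 = 53
σ = (2, 3, 0, 1): 18 + (-6) + (-8) + (-7) = -3
σ = (2, 3, 1, 0): 18 + (-6) + 23 + 17 = 52
σ = (3, 0, 1, 2): 27 + 0 + 23 + 23 = 73
σ = (3, 0, 2, 1): 27 + 0 + (-9) + (-7) = 11
σ = (3, 1, 0, 2): 27 + (-4) + (-8) + 23 = 38
σ = (3, 1, 2, 0): 27 + (-4) + (-9) + 17 = 31
σ = (3, 2, 0, 1): 27 + 21 + (-8) + (-7) = 33
σ = (3, 2, 1, 0): 27 + 21 + 23 + 17 = 88
Optimal value attained by: σ = (2, 3, 0, 1).
Answer: det⊕(G) = -3; verdict: NONSINGULAR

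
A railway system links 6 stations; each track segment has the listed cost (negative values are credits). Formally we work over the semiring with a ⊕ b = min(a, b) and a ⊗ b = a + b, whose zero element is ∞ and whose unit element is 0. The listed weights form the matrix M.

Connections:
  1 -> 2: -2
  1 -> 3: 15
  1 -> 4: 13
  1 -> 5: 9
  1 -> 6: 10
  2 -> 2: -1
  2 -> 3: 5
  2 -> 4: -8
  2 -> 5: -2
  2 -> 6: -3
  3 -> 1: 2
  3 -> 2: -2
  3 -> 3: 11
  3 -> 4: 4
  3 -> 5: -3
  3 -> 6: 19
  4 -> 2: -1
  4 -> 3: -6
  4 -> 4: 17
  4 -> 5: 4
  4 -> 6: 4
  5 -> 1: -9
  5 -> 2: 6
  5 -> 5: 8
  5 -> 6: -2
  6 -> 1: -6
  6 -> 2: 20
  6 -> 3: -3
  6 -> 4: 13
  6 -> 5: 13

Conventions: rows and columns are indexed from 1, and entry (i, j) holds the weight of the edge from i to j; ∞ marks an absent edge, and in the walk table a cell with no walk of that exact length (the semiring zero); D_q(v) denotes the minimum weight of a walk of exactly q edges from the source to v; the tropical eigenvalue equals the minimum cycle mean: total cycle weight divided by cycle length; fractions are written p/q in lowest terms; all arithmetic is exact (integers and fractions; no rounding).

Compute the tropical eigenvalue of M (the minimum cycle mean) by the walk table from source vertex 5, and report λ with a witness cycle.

q=0: [∞, ∞, ∞, ∞, 0, ∞]
q=1: [-9, 6, ∞, ∞, 8, -2]
q=2: [-8, -11, -5, -2, 0, 1]
q=3: [-9, -12, -8, -19, -13, -14]
q=4: [-22, -20, -25, -20, -15, -15]
q=5: [-24, -27, -26, -28, -28, -23]
q=6: [-37, -29, -34, -35, -29, -30]
Optimal cycle mean attained by: cycle 1->2->4->3->5->1, total (-2) + (-8) + (-6) + (-3) + (-9), length 5.
Answer: λ = -28/5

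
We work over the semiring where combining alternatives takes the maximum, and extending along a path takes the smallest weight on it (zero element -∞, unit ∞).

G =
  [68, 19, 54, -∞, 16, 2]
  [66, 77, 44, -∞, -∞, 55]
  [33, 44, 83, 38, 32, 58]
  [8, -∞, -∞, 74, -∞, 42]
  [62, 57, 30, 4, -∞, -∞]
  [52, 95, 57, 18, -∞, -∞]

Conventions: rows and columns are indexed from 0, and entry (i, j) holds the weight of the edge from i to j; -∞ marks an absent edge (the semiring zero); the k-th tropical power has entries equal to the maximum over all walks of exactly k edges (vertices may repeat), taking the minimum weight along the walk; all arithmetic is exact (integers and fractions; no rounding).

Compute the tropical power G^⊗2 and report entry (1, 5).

G^⊗2:
  [68, 44, 54, 38, 32, 54]
  [66, 77, 55, 38, 32, 55]
  [52, 58, 83, 38, 32, 58]
  [42, 42, 42, 74, 8, 42]
  [62, 57, 54, 30, 30, 55]
  [66, 77, 57, 38, 32, 57]
Key observation: the optimum is the walk 1->1->5, with weight 77 min 55 = 55.
Optimal value attained by: walk 1->1->5.
Answer: (G^⊗2)[1][5] = 55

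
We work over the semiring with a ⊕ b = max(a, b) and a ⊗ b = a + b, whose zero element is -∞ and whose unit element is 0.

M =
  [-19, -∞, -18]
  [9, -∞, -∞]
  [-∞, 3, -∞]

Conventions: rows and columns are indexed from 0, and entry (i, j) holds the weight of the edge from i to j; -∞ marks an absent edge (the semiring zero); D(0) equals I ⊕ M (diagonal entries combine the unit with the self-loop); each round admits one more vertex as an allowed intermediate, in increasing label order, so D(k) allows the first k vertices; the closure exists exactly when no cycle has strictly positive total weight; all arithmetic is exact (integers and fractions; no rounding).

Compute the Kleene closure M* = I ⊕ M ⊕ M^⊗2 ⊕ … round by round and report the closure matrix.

D(0):
  [0, -∞, -18]
  [9, 0, -∞]
  [-∞, 3, 0]
D(1):
  [0, -∞, -18]
  [9, 0, -9]
  [-∞, 3, 0]
D(2):
  [0, -∞, -18]
  [9, 0, -9]
  [12, 3, 0]
D(3):
  [0, -15, -18]
  [9, 0, -9]
  [12, 3, 0]
Answer: M* = [[0, -15, -18], [9, 0, -9], [12, 3, 0]]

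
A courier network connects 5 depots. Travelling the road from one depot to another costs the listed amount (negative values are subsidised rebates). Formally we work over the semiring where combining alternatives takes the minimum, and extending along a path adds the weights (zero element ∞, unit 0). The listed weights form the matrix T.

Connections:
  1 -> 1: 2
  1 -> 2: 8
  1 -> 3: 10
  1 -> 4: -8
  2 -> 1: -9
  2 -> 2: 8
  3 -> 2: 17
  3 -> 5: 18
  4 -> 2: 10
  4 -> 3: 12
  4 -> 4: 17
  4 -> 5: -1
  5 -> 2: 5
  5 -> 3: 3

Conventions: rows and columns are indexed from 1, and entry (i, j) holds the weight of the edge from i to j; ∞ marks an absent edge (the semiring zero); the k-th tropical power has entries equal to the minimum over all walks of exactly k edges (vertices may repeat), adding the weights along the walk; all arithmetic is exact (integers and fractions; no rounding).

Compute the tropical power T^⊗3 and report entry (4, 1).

T^⊗2:
  [-1, 2, 4, -6, -9]
  [-7, -1, 1, -17, ∞]
  [8, 23, 21, ∞, ∞]
  [1, 4, 2, 34, 16]
  [-4, 13, ∞, ∞, 21]
T^⊗3:
  [-7, -4, -6, -9, -7]
  [-10, -7, -5, -15, -18]
  [10, 16, 18, 0, 39]
  [-5, 9, 11, -7, 20]
  [-2, 4, 6, -12, ∞]
Key observation: the optimum is the walk 4->5->2->1, with weight (-1) + 5 + (-9) = -5.
Optimal value attained by: walk 4->5->2->1.
Answer: (T^⊗3)[4][1] = -5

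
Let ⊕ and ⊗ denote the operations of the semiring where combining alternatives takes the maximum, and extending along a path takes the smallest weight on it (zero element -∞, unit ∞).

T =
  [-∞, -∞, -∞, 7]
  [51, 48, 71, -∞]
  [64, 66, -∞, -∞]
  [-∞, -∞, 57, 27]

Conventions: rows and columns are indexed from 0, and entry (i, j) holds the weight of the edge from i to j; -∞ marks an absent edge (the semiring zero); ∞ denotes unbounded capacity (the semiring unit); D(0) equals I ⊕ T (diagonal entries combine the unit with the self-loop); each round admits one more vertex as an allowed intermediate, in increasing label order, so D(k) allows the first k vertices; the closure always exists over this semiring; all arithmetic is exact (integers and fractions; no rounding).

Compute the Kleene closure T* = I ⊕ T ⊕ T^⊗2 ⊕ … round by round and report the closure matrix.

D(0):
  [∞, -∞, -∞, 7]
  [51, ∞, 71, -∞]
  [64, 66, ∞, -∞]
  [-∞, -∞, 57, ∞]
D(1):
  [∞, -∞, -∞, 7]
  [51, ∞, 71, 7]
  [64, 66, ∞, 7]
  [-∞, -∞, 57, ∞]
D(2):
  [∞, -∞, -∞, 7]
  [51, ∞, 71, 7]
  [64, 66, ∞, 7]
  [-∞, -∞, 57, ∞]
D(3):
  [∞, -∞, -∞, 7]
  [64, ∞, 71, 7]
  [64, 66, ∞, 7]
  [57, 57, 57, ∞]
D(4):
  [∞, 7, 7, 7]
  [64, ∞, 71, 7]
  [64, 66, ∞, 7]
  [57, 57, 57, ∞]
Answer: T* = [[∞, 7, 7, 7], [64, ∞, 71, 7], [64, 66, ∞, 7], [57, 57, 57, ∞]]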